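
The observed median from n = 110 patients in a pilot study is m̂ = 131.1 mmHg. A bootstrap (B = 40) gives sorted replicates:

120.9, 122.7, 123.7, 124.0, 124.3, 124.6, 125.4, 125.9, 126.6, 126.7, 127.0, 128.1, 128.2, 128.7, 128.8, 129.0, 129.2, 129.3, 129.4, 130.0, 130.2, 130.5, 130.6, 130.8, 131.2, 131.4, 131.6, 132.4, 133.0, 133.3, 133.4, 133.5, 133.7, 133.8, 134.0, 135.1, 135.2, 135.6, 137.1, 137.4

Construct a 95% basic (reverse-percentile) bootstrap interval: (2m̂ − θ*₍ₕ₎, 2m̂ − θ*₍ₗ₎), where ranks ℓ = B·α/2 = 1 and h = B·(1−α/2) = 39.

Percentile endpoints at ranks 1 and 39: θ*₍1₎ = 120.9, θ*₍39₎ = 137.1.
Basic interval reflects these around m̂:
  lower = 2 × 131.1 − 137.1 = 125.1
  upper = 2 × 131.1 − 120.9 = 141.3

(125.1, 141.3)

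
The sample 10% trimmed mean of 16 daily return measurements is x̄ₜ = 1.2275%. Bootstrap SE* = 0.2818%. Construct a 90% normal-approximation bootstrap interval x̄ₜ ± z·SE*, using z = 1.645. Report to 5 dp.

(0.76394, 1.69106)

Margin = 1.645 × 0.2818 = 0.463561
Interval: 1.2275 ± 0.463561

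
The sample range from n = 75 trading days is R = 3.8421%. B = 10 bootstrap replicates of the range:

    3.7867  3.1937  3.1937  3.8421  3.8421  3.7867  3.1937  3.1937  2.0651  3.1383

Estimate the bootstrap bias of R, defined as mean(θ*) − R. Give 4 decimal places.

mean(θ*) = (3.7867 + 3.1937 + 3.1937 + 3.8421 + 3.8421 + 3.7867 + 3.1937 + 3.1937 + 2.0651 + 3.1383) / 10 = 3.32358
bias = 3.32358 − 3.8421

bias = −0.5185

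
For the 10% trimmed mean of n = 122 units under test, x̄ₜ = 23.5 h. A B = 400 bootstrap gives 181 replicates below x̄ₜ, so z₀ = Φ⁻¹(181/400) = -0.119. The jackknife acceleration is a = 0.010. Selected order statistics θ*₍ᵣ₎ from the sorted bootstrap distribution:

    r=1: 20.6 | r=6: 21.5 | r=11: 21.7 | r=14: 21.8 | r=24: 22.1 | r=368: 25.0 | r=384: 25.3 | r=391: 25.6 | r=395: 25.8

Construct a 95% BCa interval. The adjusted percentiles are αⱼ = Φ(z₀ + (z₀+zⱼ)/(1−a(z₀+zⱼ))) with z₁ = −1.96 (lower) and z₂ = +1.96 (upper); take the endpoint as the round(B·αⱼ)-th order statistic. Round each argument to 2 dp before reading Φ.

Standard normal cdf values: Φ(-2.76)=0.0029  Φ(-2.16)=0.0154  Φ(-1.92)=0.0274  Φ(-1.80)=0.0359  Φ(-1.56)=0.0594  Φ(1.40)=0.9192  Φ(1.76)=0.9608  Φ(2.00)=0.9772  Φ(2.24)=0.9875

Lower: z₀ + z₁ = -0.119 + (-1.960) = -2.079; 1 − a(z₀+z₁) = 1 − (0.010)(-2.079) = 1.0208; argument = -0.119 + (-2.079)/1.0208 = -2.1557 → -2.16.
α₁ = Φ(-2.16) = 0.0154; rank = round(400 × 0.0154) = 6; θ*₍6₎ = 21.5.
Upper: z₀ + z₂ = 1.841; 1 − a(z₀+z₂) = 0.9816; argument = 1.7565 → 1.76; α₂ = 0.9608; rank = 384; θ*₍384₎ = 25.3.

(21.5, 25.3)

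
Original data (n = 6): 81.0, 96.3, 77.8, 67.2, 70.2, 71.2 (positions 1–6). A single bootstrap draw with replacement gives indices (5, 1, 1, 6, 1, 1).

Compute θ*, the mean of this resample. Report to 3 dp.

θ* = 77.567

Resample values: 70.2, 81.0, 81.0, 71.2, 81.0, 81.0.
Mean = (70.2 + 81.0 + 81.0 + 71.2 + 81.0 + 81.0) / 6 = 465.40 / 6 = 77.567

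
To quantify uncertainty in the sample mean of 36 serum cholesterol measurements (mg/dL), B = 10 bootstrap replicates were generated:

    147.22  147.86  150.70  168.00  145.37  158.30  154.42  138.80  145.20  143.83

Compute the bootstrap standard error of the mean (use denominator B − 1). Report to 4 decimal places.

SE* = 8.3878

Bootstrap SE is the standard deviation of the 10 replicate means.
Mean of replicates: (147.22 + 147.86 + 150.70 + 168.00 + 145.37 + 158.30 + 154.42 + 138.80 + 145.20 + 143.83) / 10 = 1499.70000 / 10 = 149.97000
Sum of squared deviations: (−2.75000)² + (−2.11000)² + (+0.73000)² + (+18.03000)² + (−4.60000)² + (+8.33000)² + (+4.45000)² + (−11.17000)² + (−4.77000)² + (−6.14000)² = 633.20120
Variance = 633.20120 / 9 = 70.35569
SE* = √70.35569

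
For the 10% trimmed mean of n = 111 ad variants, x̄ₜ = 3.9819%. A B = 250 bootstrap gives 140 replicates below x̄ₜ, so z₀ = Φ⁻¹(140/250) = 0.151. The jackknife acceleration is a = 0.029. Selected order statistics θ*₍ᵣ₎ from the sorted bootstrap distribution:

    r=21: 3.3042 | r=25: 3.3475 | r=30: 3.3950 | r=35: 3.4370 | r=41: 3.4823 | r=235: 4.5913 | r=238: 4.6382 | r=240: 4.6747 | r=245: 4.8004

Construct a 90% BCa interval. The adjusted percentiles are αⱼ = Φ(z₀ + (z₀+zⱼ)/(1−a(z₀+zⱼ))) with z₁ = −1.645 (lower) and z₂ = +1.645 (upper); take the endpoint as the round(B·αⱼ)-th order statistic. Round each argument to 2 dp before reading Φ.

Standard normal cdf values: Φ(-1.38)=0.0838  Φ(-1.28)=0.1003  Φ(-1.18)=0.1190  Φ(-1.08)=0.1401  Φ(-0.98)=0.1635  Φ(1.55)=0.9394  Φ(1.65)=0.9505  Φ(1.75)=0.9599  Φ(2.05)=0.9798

Lower: z₀ + z₁ = 0.151 + (-1.645) = -1.494; 1 − a(z₀+z₁) = 1 − (0.029)(-1.494) = 1.0433; argument = 0.151 + (-1.494)/1.0433 = -1.2810 → -1.28.
α₁ = Φ(-1.28) = 0.1003; rank = round(250 × 0.1003) = 25; θ*₍25₎ = 3.3475.
Upper: z₀ + z₂ = 1.796; 1 − a(z₀+z₂) = 0.9479; argument = 2.0457 → 2.05; α₂ = 0.9798; rank = 245; θ*₍245₎ = 4.8004.

(3.3475, 4.8004)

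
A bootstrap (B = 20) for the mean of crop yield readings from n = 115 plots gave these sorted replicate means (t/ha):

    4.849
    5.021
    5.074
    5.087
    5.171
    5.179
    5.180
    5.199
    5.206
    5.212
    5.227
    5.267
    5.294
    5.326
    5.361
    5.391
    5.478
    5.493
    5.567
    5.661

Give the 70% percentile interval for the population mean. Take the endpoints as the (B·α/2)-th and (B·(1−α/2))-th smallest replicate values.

(5.074, 5.478)

α = 0.30; lower rank = 20 × 0.150 = 3; upper rank = 20 × 0.850 = 17.
The 3rd smallest replicate is 5.074; the 17th is 5.478.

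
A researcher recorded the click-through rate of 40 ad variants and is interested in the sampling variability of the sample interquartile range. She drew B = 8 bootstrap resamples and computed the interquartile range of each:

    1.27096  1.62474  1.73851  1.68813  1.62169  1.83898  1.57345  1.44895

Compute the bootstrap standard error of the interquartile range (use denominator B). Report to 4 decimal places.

SE* = 0.1647

Bootstrap SE is the standard deviation of the 8 replicate interquartile ranges.
Mean of replicates: (1.27096 + 1.62474 + 1.73851 + 1.68813 + 1.62169 + 1.83898 + 1.57345 + 1.44895) / 8 = 12.805410 / 8 = 1.600676
Sum of squared deviations: (−0.329716)² + (+0.024064)² + (+0.137834)² + (+0.087454)² + (+0.021014)² + (+0.238304)² + (−0.027226)² + (−0.151726)² = 0.216931
Variance = 0.216931 / 8 = 0.027116
SE* = √0.027116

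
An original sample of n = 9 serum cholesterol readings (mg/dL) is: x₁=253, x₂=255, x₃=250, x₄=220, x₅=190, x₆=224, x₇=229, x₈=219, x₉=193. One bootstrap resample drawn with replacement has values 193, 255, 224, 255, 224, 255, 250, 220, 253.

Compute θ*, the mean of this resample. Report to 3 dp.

Mean = (193 + 255 + 224 + 255 + 224 + 255 + 250 + 220 + 253) / 9 = 2129.0 / 9 = 236.556

θ* = 236.556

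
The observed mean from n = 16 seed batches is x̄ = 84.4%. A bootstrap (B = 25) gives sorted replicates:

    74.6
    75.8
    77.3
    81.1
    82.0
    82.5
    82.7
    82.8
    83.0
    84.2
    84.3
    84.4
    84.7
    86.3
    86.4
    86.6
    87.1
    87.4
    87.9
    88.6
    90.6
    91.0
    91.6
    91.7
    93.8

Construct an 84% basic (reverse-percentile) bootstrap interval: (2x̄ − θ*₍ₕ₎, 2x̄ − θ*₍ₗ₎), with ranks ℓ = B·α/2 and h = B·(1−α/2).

Percentile endpoints at ranks 2 and 23: θ*₍2₎ = 75.8, θ*₍23₎ = 91.6.
Basic interval reflects these around x̄:
  lower = 2 × 84.4 − 91.6 = 77.2
  upper = 2 × 84.4 − 75.8 = 93.0

(77.2, 93.0)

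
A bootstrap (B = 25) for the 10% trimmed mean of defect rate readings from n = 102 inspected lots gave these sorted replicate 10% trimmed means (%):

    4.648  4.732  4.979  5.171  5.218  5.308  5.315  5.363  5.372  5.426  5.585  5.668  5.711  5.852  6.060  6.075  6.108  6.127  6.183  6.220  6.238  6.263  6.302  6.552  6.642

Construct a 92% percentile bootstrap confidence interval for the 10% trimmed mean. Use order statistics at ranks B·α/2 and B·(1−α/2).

α = 0.08; lower rank = 25 × 0.040 = 1; upper rank = 25 × 0.960 = 24.
The 1st smallest replicate is 4.648; the 24th is 6.552.

(4.648, 6.552)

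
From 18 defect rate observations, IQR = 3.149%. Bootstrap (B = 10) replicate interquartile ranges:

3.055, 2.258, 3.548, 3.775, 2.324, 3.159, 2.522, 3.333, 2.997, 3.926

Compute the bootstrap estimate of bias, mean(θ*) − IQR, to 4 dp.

bias = −0.0593

mean(θ*) = (3.055 + 2.258 + 3.548 + 3.775 + 2.324 + 3.159 + 2.522 + 3.333 + 2.997 + 3.926) / 10 = 3.08970
bias = 3.08970 − 3.149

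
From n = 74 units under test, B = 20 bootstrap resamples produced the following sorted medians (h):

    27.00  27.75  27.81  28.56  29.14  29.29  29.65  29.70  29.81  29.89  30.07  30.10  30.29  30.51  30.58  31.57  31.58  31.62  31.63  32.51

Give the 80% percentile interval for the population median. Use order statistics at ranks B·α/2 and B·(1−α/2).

α = 0.20; lower rank = 20 × 0.100 = 2; upper rank = 20 × 0.900 = 18.
The 2nd smallest replicate is 27.75; the 18th is 31.62.

(27.75, 31.62)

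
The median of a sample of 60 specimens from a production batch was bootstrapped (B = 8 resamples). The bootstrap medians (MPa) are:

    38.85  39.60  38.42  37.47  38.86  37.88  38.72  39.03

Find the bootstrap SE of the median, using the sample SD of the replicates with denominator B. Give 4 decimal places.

SE* = 0.6282

Bootstrap SE is the standard deviation of the 8 replicate medians.
Mean of replicates: (38.85 + 39.60 + 38.42 + 37.47 + 38.86 + 37.88 + 38.72 + 39.03) / 8 = 308.83000 / 8 = 38.60375
Sum of squared deviations: (+0.24625)² + (+0.99625)² + (−0.18375)² + (−1.13375)² + (+0.25625)² + (−0.72375)² + (+0.11625)² + (+0.42625)² = 3.15699
Variance = 3.15699 / 8 = 0.39462
SE* = √0.39462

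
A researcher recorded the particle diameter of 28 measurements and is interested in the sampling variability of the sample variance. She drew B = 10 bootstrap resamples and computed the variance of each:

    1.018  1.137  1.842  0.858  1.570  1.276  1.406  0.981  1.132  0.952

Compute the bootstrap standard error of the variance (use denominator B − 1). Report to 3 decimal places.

SE* = 0.310

Bootstrap SE is the standard deviation of the 10 replicate variances.
Mean of replicates: (1.018 + 1.137 + 1.842 + 0.858 + 1.570 + 1.276 + 1.406 + 0.981 + 1.132 + 0.952) / 10 = 12.1720 / 10 = 1.2172
Sum of squared deviations: (−0.1992)² + (−0.0802)² + (+0.6248)² + (−0.3592)² + (+0.3528)² + (+0.0588)² + (+0.1888)² + (−0.2362)² + (−0.0852)² + (−0.2652)² = 0.8625
Variance = 0.8625 / 9 = 0.0958
SE* = √0.0958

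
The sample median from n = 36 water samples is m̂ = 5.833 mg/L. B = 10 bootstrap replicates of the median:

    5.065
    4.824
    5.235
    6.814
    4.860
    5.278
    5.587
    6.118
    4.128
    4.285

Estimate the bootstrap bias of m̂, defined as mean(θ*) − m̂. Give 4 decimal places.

mean(θ*) = (5.065 + 4.824 + 5.235 + 6.814 + 4.860 + 5.278 + 5.587 + 6.118 + 4.128 + 4.285) / 10 = 5.21940
bias = 5.21940 − 5.833

bias = −0.6136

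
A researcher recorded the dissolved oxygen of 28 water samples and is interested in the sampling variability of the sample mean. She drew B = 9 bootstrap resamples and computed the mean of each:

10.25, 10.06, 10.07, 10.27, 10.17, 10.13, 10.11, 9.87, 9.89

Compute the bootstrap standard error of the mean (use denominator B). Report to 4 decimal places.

Bootstrap SE is the standard deviation of the 9 replicate means.
Mean of replicates: (10.25 + 10.06 + 10.07 + 10.27 + 10.17 + 10.13 + 10.11 + 9.87 + 9.89) / 9 = 90.82000 / 9 = 10.09111
Sum of squared deviations: (+0.15889)² + (−0.03111)² + (−0.02111)² + (+0.17889)² + (+0.07889)² + (+0.03889)² + (+0.01889)² + (−0.22111)² + (−0.20111)² = 0.15609
Variance = 0.15609 / 9 = 0.01734
SE* = √0.01734

SE* = 0.1317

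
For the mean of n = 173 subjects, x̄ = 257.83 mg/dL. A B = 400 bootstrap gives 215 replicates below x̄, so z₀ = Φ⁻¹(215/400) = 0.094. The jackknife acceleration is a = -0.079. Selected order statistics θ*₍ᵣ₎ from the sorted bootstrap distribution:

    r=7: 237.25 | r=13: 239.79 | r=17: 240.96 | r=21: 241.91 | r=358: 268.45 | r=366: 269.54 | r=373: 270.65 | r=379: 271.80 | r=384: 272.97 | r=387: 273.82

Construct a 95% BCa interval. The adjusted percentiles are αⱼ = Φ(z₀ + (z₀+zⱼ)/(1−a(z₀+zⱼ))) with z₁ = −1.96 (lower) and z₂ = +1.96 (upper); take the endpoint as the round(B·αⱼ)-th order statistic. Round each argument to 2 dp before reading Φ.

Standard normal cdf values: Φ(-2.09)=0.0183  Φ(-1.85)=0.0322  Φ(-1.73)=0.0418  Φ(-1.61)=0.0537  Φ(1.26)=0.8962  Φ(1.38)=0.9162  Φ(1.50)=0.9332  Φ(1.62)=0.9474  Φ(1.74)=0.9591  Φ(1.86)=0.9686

Lower: z₀ + z₁ = 0.094 + (-1.960) = -1.866; 1 − a(z₀+z₁) = 1 − (-0.079)(-1.866) = 0.8526; argument = 0.094 + (-1.866)/0.8526 = -2.0946 → -2.09.
α₁ = Φ(-2.09) = 0.0183; rank = round(400 × 0.0183) = 7; θ*₍7₎ = 237.25.
Upper: z₀ + z₂ = 2.054; 1 − a(z₀+z₂) = 1.1623; argument = 1.8612 → 1.86; α₂ = 0.9686; rank = 387; θ*₍387₎ = 273.82.

(237.25, 273.82)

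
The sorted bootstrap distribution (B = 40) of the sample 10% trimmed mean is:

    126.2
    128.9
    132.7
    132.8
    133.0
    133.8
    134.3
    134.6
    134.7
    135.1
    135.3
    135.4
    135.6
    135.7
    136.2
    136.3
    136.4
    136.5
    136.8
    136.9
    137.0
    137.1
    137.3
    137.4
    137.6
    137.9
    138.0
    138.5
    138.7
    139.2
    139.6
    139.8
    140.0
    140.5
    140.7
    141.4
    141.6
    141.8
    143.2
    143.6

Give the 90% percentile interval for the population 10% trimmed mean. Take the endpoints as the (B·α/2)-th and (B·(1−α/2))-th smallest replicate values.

(128.9, 141.8)

α = 0.10; lower rank = 40 × 0.050 = 2; upper rank = 40 × 0.950 = 38.
The 2nd smallest replicate is 128.9; the 38th is 141.8.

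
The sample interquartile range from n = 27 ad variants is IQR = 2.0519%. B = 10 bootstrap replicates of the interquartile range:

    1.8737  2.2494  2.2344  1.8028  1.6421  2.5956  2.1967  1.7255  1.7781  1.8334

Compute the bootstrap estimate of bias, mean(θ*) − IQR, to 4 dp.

bias = −0.0587

mean(θ*) = (1.8737 + 2.2494 + 2.2344 + 1.8028 + 1.6421 + 2.5956 + 2.1967 + 1.7255 + 1.7781 + 1.8334) / 10 = 1.99317
bias = 1.99317 − 2.0519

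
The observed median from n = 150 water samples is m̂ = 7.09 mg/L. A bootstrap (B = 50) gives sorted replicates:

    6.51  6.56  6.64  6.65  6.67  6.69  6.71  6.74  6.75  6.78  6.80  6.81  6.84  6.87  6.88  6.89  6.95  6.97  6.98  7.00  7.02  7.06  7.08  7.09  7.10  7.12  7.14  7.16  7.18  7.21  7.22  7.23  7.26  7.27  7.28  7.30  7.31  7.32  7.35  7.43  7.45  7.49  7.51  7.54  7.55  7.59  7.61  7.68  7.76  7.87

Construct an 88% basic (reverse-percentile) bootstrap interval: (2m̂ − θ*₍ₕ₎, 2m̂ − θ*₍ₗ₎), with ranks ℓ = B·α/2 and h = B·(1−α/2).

(6.57, 7.54)

Percentile endpoints at ranks 3 and 47: θ*₍3₎ = 6.64, θ*₍47₎ = 7.61.
Basic interval reflects these around m̂:
  lower = 2 × 7.09 − 7.61 = 6.57
  upper = 2 × 7.09 − 6.64 = 7.54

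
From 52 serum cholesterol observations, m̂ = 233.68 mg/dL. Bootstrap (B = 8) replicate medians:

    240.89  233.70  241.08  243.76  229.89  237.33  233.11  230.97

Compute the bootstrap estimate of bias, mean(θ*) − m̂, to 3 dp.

bias = +2.661

mean(θ*) = (240.89 + 233.70 + 241.08 + 243.76 + 229.89 + 237.33 + 233.11 + 230.97) / 8 = 236.3413
bias = 236.3413 − 233.68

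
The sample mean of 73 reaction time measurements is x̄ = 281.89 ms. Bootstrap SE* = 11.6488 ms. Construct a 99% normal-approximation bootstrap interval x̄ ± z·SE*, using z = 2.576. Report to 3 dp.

(251.883, 311.897)

Margin = 2.576 × 11.6488 = 30.0073
Interval: 281.89 ± 30.0073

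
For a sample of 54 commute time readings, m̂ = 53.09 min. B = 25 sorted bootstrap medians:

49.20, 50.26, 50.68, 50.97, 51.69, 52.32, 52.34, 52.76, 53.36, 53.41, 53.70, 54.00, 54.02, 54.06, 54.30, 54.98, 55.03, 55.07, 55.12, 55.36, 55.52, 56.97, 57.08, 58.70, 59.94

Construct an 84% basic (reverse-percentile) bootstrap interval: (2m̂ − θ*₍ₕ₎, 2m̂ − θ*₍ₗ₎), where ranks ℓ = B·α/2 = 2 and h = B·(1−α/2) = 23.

Percentile endpoints at ranks 2 and 23: θ*₍2₎ = 50.26, θ*₍23₎ = 57.08.
Basic interval reflects these around m̂:
  lower = 2 × 53.09 − 57.08 = 49.10
  upper = 2 × 53.09 − 50.26 = 55.92

(49.10, 55.92)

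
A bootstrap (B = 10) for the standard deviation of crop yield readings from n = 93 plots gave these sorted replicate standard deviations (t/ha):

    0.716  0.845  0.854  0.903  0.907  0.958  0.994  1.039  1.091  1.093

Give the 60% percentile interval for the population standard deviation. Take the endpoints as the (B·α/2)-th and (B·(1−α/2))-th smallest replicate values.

α = 0.40; lower rank = 10 × 0.200 = 2; upper rank = 10 × 0.800 = 8.
The 2nd smallest replicate is 0.845; the 8th is 1.039.

(0.845, 1.039)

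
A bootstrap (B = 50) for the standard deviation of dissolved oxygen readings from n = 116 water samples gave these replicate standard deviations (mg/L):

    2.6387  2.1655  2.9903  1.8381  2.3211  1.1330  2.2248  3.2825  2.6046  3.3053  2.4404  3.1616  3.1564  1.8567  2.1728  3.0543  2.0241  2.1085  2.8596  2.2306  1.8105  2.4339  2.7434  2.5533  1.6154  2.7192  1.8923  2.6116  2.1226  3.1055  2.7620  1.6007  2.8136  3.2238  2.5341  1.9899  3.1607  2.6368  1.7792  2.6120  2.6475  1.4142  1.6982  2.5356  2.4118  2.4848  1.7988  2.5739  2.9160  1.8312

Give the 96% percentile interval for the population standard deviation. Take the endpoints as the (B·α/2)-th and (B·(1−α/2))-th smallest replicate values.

(1.1330, 3.2825)

Sorted replicates: 1.1330, 1.4142, 1.6007, 1.6154, 1.6982, 1.7792, 1.7988, 1.8105, 1.8312, 1.8381, 1.8567, 1.8923, 1.9899, 2.0241, 2.1085, 2.1226, 2.1655, 2.1728, 2.2248, 2.2306, 2.3211, 2.4118, 2.4339, 2.4404, 2.4848, 2.5341, 2.5356, 2.5533, 2.5739, 2.6046, 2.6116, 2.6120, 2.6368, 2.6387, 2.6475, 2.7192, 2.7434, 2.7620, 2.8136, 2.8596, 2.9160, 2.9903, 3.0543, 3.1055, 3.1564, 3.1607, 3.1616, 3.2238, 3.2825, 3.3053
α = 0.04; lower rank = 50 × 0.020 = 1; upper rank = 50 × 0.980 = 49.
The 1st smallest replicate is 1.1330; the 49th is 3.2825.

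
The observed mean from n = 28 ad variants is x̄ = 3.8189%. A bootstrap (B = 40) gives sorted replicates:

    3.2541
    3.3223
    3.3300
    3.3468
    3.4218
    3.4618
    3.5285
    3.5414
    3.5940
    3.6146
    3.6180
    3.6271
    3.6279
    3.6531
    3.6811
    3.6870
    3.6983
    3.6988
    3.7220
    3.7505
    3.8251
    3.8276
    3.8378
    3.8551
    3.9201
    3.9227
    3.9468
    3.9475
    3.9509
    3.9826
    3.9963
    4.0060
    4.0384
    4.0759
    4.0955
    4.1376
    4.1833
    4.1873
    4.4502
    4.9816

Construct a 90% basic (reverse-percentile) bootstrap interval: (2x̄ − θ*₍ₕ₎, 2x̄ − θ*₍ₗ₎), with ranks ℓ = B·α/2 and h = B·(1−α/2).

(3.4505, 4.3155)

Percentile endpoints at ranks 2 and 38: θ*₍2₎ = 3.3223, θ*₍38₎ = 4.1873.
Basic interval reflects these around x̄:
  lower = 2 × 3.8189 − 4.1873 = 3.4505
  upper = 2 × 3.8189 − 3.3223 = 4.3155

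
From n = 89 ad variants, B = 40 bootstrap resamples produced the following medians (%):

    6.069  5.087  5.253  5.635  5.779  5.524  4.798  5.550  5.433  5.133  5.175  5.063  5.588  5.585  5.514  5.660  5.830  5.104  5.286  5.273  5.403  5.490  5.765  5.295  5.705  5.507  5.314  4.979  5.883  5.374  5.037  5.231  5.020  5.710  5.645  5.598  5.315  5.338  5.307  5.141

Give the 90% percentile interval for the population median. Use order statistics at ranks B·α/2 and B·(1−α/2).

Sorted replicates: 4.798, 4.979, 5.020, 5.037, 5.063, 5.087, 5.104, 5.133, 5.141, 5.175, 5.231, 5.253, 5.273, 5.286, 5.295, 5.307, 5.314, 5.315, 5.338, 5.374, 5.403, 5.433, 5.490, 5.507, 5.514, 5.524, 5.550, 5.585, 5.588, 5.598, 5.635, 5.645, 5.660, 5.705, 5.710, 5.765, 5.779, 5.830, 5.883, 6.069
α = 0.10; lower rank = 40 × 0.050 = 2; upper rank = 40 × 0.950 = 38.
The 2nd smallest replicate is 4.979; the 38th is 5.830.

(4.979, 5.830)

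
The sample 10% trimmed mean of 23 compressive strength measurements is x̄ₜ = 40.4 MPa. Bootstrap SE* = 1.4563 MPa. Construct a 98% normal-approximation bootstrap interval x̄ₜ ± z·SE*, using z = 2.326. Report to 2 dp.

(37.01, 43.79)

Margin = 2.326 × 1.4563 = 3.387
Interval: 40.4 ± 3.387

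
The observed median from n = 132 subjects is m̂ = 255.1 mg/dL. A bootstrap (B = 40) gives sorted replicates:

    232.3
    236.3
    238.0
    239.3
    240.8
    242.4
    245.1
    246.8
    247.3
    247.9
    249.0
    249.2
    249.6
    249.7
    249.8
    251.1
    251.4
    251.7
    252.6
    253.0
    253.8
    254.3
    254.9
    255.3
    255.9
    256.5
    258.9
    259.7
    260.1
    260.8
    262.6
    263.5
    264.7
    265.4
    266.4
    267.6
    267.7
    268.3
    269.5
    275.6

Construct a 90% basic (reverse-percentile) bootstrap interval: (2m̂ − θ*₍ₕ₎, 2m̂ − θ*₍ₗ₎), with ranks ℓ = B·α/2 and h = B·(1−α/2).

(241.9, 273.9)

Percentile endpoints at ranks 2 and 38: θ*₍2₎ = 236.3, θ*₍38₎ = 268.3.
Basic interval reflects these around m̂:
  lower = 2 × 255.1 − 268.3 = 241.9
  upper = 2 × 255.1 − 236.3 = 273.9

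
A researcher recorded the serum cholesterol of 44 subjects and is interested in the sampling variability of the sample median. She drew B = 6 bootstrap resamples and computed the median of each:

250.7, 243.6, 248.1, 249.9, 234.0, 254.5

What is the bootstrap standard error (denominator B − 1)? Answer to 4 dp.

Bootstrap SE is the standard deviation of the 6 replicate medians.
Mean of replicates: (250.7 + 243.6 + 248.1 + 249.9 + 234.0 + 254.5) / 6 = 1480.80000 / 6 = 246.80000
Sum of squared deviations: (+3.90000)² + (−3.20000)² + (+1.30000)² + (+3.10000)² + (−12.80000)² + (+7.70000)² = 259.88000
Variance = 259.88000 / 5 = 51.97600
SE* = √51.97600

SE* = 7.2094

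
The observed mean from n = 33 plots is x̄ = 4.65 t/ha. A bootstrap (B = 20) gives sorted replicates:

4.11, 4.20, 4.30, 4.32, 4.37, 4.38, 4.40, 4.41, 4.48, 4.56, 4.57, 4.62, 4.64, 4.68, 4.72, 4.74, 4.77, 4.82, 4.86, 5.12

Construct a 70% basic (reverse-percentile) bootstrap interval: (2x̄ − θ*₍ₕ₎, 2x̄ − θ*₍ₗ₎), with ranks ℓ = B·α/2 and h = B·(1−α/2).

Percentile endpoints at ranks 3 and 17: θ*₍3₎ = 4.30, θ*₍17₎ = 4.77.
Basic interval reflects these around x̄:
  lower = 2 × 4.65 − 4.77 = 4.53
  upper = 2 × 4.65 − 4.30 = 5.00

(4.53, 5.00)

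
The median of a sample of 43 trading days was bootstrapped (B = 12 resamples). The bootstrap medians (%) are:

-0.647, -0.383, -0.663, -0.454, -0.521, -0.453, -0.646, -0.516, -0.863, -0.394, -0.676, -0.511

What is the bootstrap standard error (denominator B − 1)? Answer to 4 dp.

Bootstrap SE is the standard deviation of the 12 replicate medians.
Mean of replicates: ((-0.647) + (-0.383) + (-0.663) + (-0.454) + (-0.521) + (-0.453) + (-0.646) + (-0.516) + (-0.863) + (-0.394) + (-0.676) + (-0.511)) / 12 = -6.72700 / 12 = -0.56058
Sum of squared deviations: (−0.08642)² + (+0.17758)² + (−0.10242)² + (+0.10658)² + (+0.03958)² + (+0.10758)² + (−0.08542)² + (+0.04458)² + (−0.30242)² + (+0.16658)² + (−0.11542)² + (+0.04958)² = 0.21826
Variance = 0.21826 / 11 = 0.01984
SE* = √0.01984

SE* = 0.1409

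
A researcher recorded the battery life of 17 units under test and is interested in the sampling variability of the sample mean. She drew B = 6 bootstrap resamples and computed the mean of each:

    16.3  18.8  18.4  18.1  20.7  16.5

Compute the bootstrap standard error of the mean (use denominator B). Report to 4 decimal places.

Bootstrap SE is the standard deviation of the 6 replicate means.
Mean of replicates: (16.3 + 18.8 + 18.4 + 18.1 + 20.7 + 16.5) / 6 = 108.80000 / 6 = 18.13333
Sum of squared deviations: (−1.83333)² + (+0.66667)² + (+0.26667)² + (−0.03333)² + (+2.56667)² + (−1.63333)² = 13.13333
Variance = 13.13333 / 6 = 2.18889
SE* = √2.18889

SE* = 1.4795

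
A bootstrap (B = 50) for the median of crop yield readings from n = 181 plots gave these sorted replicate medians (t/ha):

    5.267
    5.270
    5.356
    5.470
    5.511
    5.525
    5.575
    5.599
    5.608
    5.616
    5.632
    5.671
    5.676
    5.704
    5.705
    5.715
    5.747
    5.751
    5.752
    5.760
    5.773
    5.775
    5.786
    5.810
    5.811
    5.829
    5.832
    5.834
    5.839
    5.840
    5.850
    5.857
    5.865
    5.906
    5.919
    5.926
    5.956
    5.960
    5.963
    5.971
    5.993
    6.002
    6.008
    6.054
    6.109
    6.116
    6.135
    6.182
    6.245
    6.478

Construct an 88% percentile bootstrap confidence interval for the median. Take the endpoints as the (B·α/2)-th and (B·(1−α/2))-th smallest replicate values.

α = 0.12; lower rank = 50 × 0.060 = 3; upper rank = 50 × 0.940 = 47.
The 3rd smallest replicate is 5.356; the 47th is 6.135.

(5.356, 6.135)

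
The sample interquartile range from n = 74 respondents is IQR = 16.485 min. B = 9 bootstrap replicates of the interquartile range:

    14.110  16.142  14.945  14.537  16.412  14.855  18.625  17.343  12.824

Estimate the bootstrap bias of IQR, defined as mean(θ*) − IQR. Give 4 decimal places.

bias = −0.9524

mean(θ*) = (14.110 + 16.142 + 14.945 + 14.537 + 16.412 + 14.855 + 18.625 + 17.343 + 12.824) / 9 = 15.53256
bias = 15.53256 − 16.485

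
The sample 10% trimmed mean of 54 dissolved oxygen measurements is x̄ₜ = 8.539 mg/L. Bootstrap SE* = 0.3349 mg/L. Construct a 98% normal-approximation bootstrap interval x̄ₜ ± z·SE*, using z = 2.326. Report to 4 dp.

(7.7600, 9.3180)

Margin = 2.326 × 0.3349 = 0.77898
Interval: 8.539 ± 0.77898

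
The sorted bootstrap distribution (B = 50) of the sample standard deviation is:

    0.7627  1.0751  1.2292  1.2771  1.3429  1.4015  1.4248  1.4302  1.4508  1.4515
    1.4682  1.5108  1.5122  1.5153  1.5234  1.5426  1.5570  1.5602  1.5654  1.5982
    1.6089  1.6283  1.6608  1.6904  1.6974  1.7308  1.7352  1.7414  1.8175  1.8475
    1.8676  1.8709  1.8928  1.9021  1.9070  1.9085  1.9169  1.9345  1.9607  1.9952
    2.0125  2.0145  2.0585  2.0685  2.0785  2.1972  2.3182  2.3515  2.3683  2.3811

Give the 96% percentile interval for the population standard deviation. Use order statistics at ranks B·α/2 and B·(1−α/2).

(0.7627, 2.3683)

α = 0.04; lower rank = 50 × 0.020 = 1; upper rank = 50 × 0.980 = 49.
The 1st smallest replicate is 0.7627; the 49th is 2.3683.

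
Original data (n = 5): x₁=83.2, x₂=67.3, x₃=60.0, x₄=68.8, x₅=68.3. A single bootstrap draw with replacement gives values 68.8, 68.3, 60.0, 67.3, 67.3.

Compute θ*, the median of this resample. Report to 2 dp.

θ* = 67.30

Sorted: 60.0, 67.3, 67.3, 68.3, 68.8
Median = middle value = 67.30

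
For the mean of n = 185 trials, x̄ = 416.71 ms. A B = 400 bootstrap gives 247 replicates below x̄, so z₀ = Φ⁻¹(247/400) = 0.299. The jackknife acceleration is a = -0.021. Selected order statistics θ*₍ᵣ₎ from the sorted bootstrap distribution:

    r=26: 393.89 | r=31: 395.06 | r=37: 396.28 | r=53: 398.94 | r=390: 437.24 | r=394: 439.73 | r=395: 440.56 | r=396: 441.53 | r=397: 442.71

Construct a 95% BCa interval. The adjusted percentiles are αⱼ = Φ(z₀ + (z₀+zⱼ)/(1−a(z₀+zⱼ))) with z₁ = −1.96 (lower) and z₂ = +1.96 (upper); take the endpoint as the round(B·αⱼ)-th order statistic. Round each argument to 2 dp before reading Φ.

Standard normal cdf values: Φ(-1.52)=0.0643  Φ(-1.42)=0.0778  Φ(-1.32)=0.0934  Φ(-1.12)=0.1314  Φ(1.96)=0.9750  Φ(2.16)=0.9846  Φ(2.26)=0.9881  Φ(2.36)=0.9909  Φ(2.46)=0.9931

(395.06, 442.71)

Lower: z₀ + z₁ = 0.299 + (-1.960) = -1.661; 1 − a(z₀+z₁) = 1 − (-0.021)(-1.661) = 0.9651; argument = 0.299 + (-1.661)/0.9651 = -1.4220 → -1.42.
α₁ = Φ(-1.42) = 0.0778; rank = round(400 × 0.0778) = 31; θ*₍31₎ = 395.06.
Upper: z₀ + z₂ = 2.259; 1 − a(z₀+z₂) = 1.0474; argument = 2.4557 → 2.46; α₂ = 0.9931; rank = 397; θ*₍397₎ = 442.71.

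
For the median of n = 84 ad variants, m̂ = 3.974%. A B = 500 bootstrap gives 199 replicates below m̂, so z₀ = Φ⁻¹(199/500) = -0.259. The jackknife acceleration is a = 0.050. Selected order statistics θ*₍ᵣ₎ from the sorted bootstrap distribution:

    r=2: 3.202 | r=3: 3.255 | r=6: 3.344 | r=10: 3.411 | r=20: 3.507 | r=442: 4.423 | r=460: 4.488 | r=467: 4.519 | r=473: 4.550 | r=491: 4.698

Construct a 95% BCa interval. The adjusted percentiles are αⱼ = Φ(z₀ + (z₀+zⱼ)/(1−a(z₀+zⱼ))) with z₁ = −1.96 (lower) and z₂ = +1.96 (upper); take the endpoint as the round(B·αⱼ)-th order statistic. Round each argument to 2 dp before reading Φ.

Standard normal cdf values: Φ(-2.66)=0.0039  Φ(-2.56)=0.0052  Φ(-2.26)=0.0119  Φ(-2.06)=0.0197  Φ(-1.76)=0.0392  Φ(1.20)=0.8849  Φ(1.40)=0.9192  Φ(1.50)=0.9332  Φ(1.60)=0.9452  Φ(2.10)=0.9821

Lower: z₀ + z₁ = -0.259 + (-1.960) = -2.219; 1 − a(z₀+z₁) = 1 − (0.050)(-2.219) = 1.1109; argument = -0.259 + (-2.219)/1.1109 = -2.2564 → -2.26.
α₁ = Φ(-2.26) = 0.0119; rank = round(500 × 0.0119) = 6; θ*₍6₎ = 3.344.
Upper: z₀ + z₂ = 1.701; 1 − a(z₀+z₂) = 0.9149; argument = 1.6001 → 1.60; α₂ = 0.9452; rank = 473; θ*₍473₎ = 4.550.

(3.344, 4.550)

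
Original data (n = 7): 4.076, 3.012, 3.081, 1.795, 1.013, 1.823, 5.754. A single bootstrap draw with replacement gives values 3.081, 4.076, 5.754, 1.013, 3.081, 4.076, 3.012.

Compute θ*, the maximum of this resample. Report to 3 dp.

Maximum = 5.754

θ* = 5.754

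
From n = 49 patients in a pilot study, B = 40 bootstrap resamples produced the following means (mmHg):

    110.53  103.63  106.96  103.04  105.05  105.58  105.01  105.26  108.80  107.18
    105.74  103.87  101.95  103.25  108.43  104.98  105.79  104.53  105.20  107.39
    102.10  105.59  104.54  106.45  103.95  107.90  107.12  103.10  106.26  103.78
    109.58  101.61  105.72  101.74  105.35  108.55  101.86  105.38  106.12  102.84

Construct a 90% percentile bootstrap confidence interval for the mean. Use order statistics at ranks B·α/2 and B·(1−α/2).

Sorted replicates: 101.61, 101.74, 101.86, 101.95, 102.10, 102.84, 103.04, 103.10, 103.25, 103.63, 103.78, 103.87, 103.95, 104.53, 104.54, 104.98, 105.01, 105.05, 105.20, 105.26, 105.35, 105.38, 105.58, 105.59, 105.72, 105.74, 105.79, 106.12, 106.26, 106.45, 106.96, 107.12, 107.18, 107.39, 107.90, 108.43, 108.55, 108.80, 109.58, 110.53
α = 0.10; lower rank = 40 × 0.050 = 2; upper rank = 40 × 0.950 = 38.
The 2nd smallest replicate is 101.74; the 38th is 108.80.

(101.74, 108.80)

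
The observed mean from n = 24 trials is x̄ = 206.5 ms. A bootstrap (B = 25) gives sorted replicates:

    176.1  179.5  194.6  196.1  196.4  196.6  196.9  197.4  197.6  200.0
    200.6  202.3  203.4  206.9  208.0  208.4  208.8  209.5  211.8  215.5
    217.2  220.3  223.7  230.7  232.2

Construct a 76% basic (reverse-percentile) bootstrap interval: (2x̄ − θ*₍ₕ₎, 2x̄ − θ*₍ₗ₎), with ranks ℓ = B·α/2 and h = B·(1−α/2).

Percentile endpoints at ranks 3 and 22: θ*₍3₎ = 194.6, θ*₍22₎ = 220.3.
Basic interval reflects these around x̄:
  lower = 2 × 206.5 − 220.3 = 192.7
  upper = 2 × 206.5 − 194.6 = 218.4

(192.7, 218.4)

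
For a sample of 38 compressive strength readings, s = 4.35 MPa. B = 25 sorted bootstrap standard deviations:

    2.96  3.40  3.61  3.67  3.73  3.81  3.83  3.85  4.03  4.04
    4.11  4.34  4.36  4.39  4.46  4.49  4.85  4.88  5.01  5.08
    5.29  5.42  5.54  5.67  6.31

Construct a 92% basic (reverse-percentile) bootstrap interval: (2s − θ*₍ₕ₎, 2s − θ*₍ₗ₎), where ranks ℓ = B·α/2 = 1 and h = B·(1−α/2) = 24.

(3.03, 5.74)

Percentile endpoints at ranks 1 and 24: θ*₍1₎ = 2.96, θ*₍24₎ = 5.67.
Basic interval reflects these around s:
  lower = 2 × 4.35 − 5.67 = 3.03
  upper = 2 × 4.35 − 2.96 = 5.74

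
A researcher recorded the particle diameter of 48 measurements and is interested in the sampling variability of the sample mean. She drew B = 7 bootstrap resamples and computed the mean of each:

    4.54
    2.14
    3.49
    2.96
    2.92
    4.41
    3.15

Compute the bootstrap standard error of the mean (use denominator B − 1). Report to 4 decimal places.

Bootstrap SE is the standard deviation of the 7 replicate means.
Mean of replicates: (4.54 + 2.14 + 3.49 + 2.96 + 2.92 + 4.41 + 3.15) / 7 = 23.61000 / 7 = 3.37286
Sum of squared deviations: (+1.16714)² + (−1.23286)² + (+0.11714)² + (−0.41286)² + (−0.45286)² + (+1.03714)² + (−0.22286)² = 4.39674
Variance = 4.39674 / 6 = 0.73279
SE* = √0.73279

SE* = 0.8560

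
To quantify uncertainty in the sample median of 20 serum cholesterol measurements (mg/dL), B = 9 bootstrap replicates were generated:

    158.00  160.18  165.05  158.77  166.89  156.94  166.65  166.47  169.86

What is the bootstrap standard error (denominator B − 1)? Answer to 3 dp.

Bootstrap SE is the standard deviation of the 9 replicate medians.
Mean of replicates: (158.00 + 160.18 + 165.05 + 158.77 + 166.89 + 156.94 + 166.65 + 166.47 + 169.86) / 9 = 1468.8100 / 9 = 163.2011
Sum of squared deviations: (−5.2011)² + (−3.0211)² + (+1.8489)² + (−4.4311)² + (+3.6889)² + (−6.2611)² + (+3.4489)² + (+3.2689)² + (+6.6589)² = 178.9625
Variance = 178.9625 / 8 = 22.3703
SE* = √22.3703

SE* = 4.730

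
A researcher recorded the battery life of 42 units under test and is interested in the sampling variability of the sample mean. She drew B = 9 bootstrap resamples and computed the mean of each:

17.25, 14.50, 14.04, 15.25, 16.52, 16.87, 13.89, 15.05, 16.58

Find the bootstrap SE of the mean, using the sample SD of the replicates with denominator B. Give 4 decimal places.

SE* = 1.2070

Bootstrap SE is the standard deviation of the 9 replicate means.
Mean of replicates: (17.25 + 14.50 + 14.04 + 15.25 + 16.52 + 16.87 + 13.89 + 15.05 + 16.58) / 9 = 139.95000 / 9 = 15.55000
Sum of squared deviations: (+1.70000)² + (−1.05000)² + (−1.51000)² + (−0.30000)² + (+0.97000)² + (+1.32000)² + (−1.66000)² + (−0.50000)² + (+1.03000)² = 13.11240
Variance = 13.11240 / 9 = 1.45693
SE* = √1.45693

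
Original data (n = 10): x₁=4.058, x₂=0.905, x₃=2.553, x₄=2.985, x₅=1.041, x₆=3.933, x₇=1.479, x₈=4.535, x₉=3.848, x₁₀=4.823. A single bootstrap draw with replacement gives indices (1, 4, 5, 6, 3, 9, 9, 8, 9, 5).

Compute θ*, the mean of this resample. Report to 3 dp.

Resample values: 4.058, 2.985, 1.041, 3.933, 2.553, 3.848, 3.848, 4.535, 3.848, 1.041.
Mean = (4.058 + 2.985 + 1.041 + 3.933 + 2.553 + 3.848 + 3.848 + 4.535 + 3.848 + 1.041) / 10 = 31.6900 / 10 = 3.169

θ* = 3.169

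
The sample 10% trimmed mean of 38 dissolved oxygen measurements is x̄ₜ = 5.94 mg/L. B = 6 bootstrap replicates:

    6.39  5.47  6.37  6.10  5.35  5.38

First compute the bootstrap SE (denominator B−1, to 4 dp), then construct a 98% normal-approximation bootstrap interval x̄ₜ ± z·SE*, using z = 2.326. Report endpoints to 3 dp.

(4.782, 7.098)

Mean of replicates = 5.8433; sum of squared deviations = 1.2395; SE* = √(1.2395/5) = 0.4979
Margin = 2.326 × 0.4979 = 1.1581
Interval: 5.94 ± 1.1581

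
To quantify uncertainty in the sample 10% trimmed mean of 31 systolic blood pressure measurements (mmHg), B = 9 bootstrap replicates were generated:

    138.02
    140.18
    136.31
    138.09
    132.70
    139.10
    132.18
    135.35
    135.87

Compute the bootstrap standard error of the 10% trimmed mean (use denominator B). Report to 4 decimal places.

SE* = 2.5808

Bootstrap SE is the standard deviation of the 9 replicate 10% trimmed means.
Mean of replicates: (138.02 + 140.18 + 136.31 + 138.09 + 132.70 + 139.10 + 132.18 + 135.35 + 135.87) / 9 = 1227.80000 / 9 = 136.42222
Sum of squared deviations: (+1.59778)² + (+3.75778)² + (−0.11222)² + (+1.66778)² + (−3.72222)² + (+2.67778)² + (−4.24222)² + (−1.07222)² + (−0.55222)² = 59.94436
Variance = 59.94436 / 9 = 6.66048
SE* = √6.66048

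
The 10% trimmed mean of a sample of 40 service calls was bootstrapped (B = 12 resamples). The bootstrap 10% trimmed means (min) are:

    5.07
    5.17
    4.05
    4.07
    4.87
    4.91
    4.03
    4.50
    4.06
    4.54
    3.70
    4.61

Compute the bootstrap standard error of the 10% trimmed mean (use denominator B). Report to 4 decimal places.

Bootstrap SE is the standard deviation of the 12 replicate 10% trimmed means.
Mean of replicates: (5.07 + 5.17 + 4.05 + 4.07 + 4.87 + 4.91 + 4.03 + 4.50 + 4.06 + 4.54 + 3.70 + 4.61) / 12 = 53.58000 / 12 = 4.46500
Sum of squared deviations: (+0.60500)² + (+0.70500)² + (−0.41500)² + (−0.39500)² + (+0.40500)² + (+0.44500)² + (−0.43500)² + (+0.03500)² + (−0.40500)² + (+0.07500)² + (−0.76500)² + (+0.14500)² = 2.51970
Variance = 2.51970 / 12 = 0.20998
SE* = √0.20998

SE* = 0.4582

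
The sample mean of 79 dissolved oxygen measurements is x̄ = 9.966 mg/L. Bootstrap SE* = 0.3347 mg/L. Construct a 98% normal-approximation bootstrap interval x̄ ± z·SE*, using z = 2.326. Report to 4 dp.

Margin = 2.326 × 0.3347 = 0.77851
Interval: 9.966 ± 0.77851

(9.1875, 10.7445)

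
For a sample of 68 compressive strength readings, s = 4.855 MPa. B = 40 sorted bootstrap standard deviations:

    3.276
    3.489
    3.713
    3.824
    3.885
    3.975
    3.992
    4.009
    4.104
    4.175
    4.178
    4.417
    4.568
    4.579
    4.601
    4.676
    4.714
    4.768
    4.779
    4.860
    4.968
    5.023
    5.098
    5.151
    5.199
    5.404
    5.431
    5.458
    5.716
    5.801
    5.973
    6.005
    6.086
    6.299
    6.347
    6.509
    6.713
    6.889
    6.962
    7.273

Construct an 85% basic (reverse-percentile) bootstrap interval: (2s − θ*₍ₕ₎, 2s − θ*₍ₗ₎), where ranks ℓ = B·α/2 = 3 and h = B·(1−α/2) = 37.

(2.997, 5.997)

Percentile endpoints at ranks 3 and 37: θ*₍3₎ = 3.713, θ*₍37₎ = 6.713.
Basic interval reflects these around s:
  lower = 2 × 4.855 − 6.713 = 2.997
  upper = 2 × 4.855 − 3.713 = 5.997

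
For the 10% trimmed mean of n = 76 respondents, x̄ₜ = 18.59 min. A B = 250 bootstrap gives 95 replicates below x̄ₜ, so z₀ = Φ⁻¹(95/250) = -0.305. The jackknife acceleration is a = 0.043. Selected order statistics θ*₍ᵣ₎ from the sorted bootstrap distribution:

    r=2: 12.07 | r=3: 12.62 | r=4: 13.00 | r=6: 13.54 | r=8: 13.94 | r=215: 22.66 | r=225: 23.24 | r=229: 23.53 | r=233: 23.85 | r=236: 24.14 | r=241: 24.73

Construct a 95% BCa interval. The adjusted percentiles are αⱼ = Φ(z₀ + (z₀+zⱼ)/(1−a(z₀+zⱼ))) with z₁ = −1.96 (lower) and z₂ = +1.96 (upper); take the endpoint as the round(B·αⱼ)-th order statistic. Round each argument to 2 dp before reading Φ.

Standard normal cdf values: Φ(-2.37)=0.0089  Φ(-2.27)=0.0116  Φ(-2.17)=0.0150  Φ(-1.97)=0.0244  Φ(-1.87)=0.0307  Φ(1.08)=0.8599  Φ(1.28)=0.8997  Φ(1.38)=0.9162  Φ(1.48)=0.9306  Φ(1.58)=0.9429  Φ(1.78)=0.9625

(12.07, 23.85)

Lower: z₀ + z₁ = -0.305 + (-1.960) = -2.265; 1 − a(z₀+z₁) = 1 − (0.043)(-2.265) = 1.0974; argument = -0.305 + (-2.265)/1.0974 = -2.3690 → -2.37.
α₁ = Φ(-2.37) = 0.0089; rank = round(250 × 0.0089) = 2; θ*₍2₎ = 12.07.
Upper: z₀ + z₂ = 1.655; 1 − a(z₀+z₂) = 0.9288; argument = 1.4768 → 1.48; α₂ = 0.9306; rank = 233; θ*₍233₎ = 23.85.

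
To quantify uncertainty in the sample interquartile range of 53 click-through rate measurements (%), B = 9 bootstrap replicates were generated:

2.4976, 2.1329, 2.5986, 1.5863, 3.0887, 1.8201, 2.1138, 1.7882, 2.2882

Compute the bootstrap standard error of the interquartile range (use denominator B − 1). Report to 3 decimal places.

Bootstrap SE is the standard deviation of the 9 replicate interquartile ranges.
Mean of replicates: (2.4976 + 2.1329 + 2.5986 + 1.5863 + 3.0887 + 1.8201 + 2.1138 + 1.7882 + 2.2882) / 9 = 19.91440 / 9 = 2.21271
Sum of squared deviations: (+0.28489)² + (−0.07981)² + (+0.38589)² + (−0.62641)² + (+0.87599)² + (−0.39261)² + (−0.09891)² + (−0.42451)² + (+0.07549)² = 1.74602
Variance = 1.74602 / 8 = 0.21825
SE* = √0.21825

SE* = 0.467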